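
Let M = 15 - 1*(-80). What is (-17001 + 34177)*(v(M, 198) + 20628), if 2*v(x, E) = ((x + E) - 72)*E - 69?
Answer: 729507660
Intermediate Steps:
M = 95 (M = 15 + 80 = 95)
v(x, E) = -69/2 + E*(-72 + E + x)/2 (v(x, E) = (((x + E) - 72)*E - 69)/2 = (((E + x) - 72)*E - 69)/2 = ((-72 + E + x)*E - 69)/2 = (E*(-72 + E + x) - 69)/2 = (-69 + E*(-72 + E + x))/2 = -69/2 + E*(-72 + E + x)/2)
(-17001 + 34177)*(v(M, 198) + 20628) = (-17001 + 34177)*((-69/2 + (½)*198² - 36*198 + (½)*198*95) + 20628) = 17176*((-69/2 + (½)*39204 - 7128 + 9405) + 20628) = 17176*((-69/2 + 19602 - 7128 + 9405) + 20628) = 17176*(43689/2 + 20628) = 17176*(84945/2) = 729507660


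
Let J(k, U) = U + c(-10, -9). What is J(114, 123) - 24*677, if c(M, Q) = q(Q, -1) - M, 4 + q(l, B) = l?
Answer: -16128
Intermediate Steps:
q(l, B) = -4 + l
c(M, Q) = -4 + Q - M (c(M, Q) = (-4 + Q) - M = -4 + Q - M)
J(k, U) = -3 + U (J(k, U) = U + (-4 - 9 - 1*(-10)) = U + (-4 - 9 + 10) = U - 3 = -3 + U)
J(114, 123) - 24*677 = (-3 + 123) - 24*677 = 120 - 16248 = -16128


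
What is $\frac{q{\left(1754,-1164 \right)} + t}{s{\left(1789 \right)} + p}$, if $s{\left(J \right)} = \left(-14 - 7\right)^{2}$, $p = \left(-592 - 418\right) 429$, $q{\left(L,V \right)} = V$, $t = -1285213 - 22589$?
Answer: $\frac{436322}{144283} \approx 3.0241$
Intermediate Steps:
$t = -1307802$
$p = -433290$ ($p = \left(-1010\right) 429 = -433290$)
$s{\left(J \right)} = 441$ ($s{\left(J \right)} = \left(-21\right)^{2} = 441$)
$\frac{q{\left(1754,-1164 \right)} + t}{s{\left(1789 \right)} + p} = \frac{-1164 - 1307802}{441 - 433290} = - \frac{1308966}{-432849} = \left(-1308966\right) \left(- \frac{1}{432849}\right) = \frac{436322}{144283}$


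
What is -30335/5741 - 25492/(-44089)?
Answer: -1191090243/253114949 ≈ -4.7057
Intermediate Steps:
-30335/5741 - 25492/(-44089) = -30335*1/5741 - 25492*(-1/44089) = -30335/5741 + 25492/44089 = -1191090243/253114949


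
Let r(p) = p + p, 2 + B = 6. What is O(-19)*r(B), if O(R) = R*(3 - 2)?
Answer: -152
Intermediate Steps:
B = 4 (B = -2 + 6 = 4)
O(R) = R (O(R) = R*1 = R)
r(p) = 2*p
O(-19)*r(B) = -38*4 = -19*8 = -152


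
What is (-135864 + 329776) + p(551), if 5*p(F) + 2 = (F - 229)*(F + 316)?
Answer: 1248732/5 ≈ 2.4975e+5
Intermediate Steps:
p(F) = -⅖ + (-229 + F)*(316 + F)/5 (p(F) = -⅖ + ((F - 229)*(F + 316))/5 = -⅖ + ((-229 + F)*(316 + F))/5 = -⅖ + (-229 + F)*(316 + F)/5)
(-135864 + 329776) + p(551) = (-135864 + 329776) + (-72366/5 + (⅕)*551² + (87/5)*551) = 193912 + (-72366/5 + (⅕)*303601 + 47937/5) = 193912 + (-72366/5 + 303601/5 + 47937/5) = 193912 + 279172/5 = 1248732/5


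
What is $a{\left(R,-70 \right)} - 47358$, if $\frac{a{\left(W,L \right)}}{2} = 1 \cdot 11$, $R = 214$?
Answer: $-47336$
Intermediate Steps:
$a{\left(W,L \right)} = 22$ ($a{\left(W,L \right)} = 2 \cdot 1 \cdot 11 = 2 \cdot 11 = 22$)
$a{\left(R,-70 \right)} - 47358 = 22 - 47358 = -47336$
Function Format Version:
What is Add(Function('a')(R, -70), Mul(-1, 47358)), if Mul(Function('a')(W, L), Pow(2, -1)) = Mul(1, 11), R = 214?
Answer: -47336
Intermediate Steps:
Function('a')(W, L) = 22 (Function('a')(W, L) = Mul(2, Mul(1, 11)) = Mul(2, 11) = 22)
Add(Function('a')(R, -70), Mul(-1, 47358)) = Add(22, Mul(-1, 47358)) = Add(22, -47358) = -47336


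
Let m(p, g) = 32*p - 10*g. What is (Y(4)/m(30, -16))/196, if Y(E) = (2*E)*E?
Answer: 1/6860 ≈ 0.00014577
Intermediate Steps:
m(p, g) = -10*g + 32*p
Y(E) = 2*E**2
(Y(4)/m(30, -16))/196 = ((2*4**2)/(-10*(-16) + 32*30))/196 = ((2*16)/(160 + 960))*(1/196) = (32/1120)*(1/196) = (32*(1/1120))*(1/196) = (1/35)*(1/196) = 1/6860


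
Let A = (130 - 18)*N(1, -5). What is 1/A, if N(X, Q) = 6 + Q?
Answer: 1/112 ≈ 0.0089286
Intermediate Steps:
A = 112 (A = (130 - 18)*(6 - 5) = 112*1 = 112)
1/A = 1/112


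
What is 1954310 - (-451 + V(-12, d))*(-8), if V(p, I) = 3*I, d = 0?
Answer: 1950702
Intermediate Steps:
1954310 - (-451 + V(-12, d))*(-8) = 1954310 - (-451 + 3*0)*(-8) = 1954310 - (-451 + 0)*(-8) = 1954310 - (-451)*(-8) = 1954310 - 1*3608 = 1954310 - 3608 = 1950702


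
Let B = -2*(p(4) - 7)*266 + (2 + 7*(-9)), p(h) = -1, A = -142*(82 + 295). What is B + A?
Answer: -49339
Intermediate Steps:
A = -53534 (A = -142*377 = -53534)
B = 4195 (B = -2*(-1 - 7)*266 + (2 + 7*(-9)) = -2*(-8)*266 + (2 - 63) = 16*266 - 61 = 4256 - 61 = 4195)
B + A = 4195 - 53534 = -49339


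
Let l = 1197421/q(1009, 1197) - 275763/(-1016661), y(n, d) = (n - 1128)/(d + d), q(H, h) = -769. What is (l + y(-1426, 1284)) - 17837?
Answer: -6489816590611007/334615668252 ≈ -19395.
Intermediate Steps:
y(n, d) = (-1128 + n)/(2*d) (y(n, d) = (-1128 + n)/((2*d)) = (-1128 + n)*(1/(2*d)) = (-1128 + n)/(2*d))
l = -405719723178/260604103 (l = 1197421/(-769) - 275763/(-1016661) = 1197421*(-1/769) - 275763*(-1/1016661) = -1197421/769 + 91921/338887 = -405719723178/260604103 ≈ -1556.8)
(l + y(-1426, 1284)) - 17837 = (-405719723178/260604103 + (½)*(-1128 - 1426)/1284) - 17837 = (-405719723178/260604103 + (½)*(1/1284)*(-2554)) - 17837 = (-405719723178/260604103 - 1277/1284) - 17837 = -521276916000083/334615668252 - 17837 = -6489816590611007/334615668252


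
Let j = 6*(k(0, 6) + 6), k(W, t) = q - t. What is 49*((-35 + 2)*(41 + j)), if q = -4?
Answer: -27489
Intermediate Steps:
k(W, t) = -4 - t
j = -24 (j = 6*((-4 - 1*6) + 6) = 6*((-4 - 6) + 6) = 6*(-10 + 6) = 6*(-4) = -24)
49*((-35 + 2)*(41 + j)) = 49*((-35 + 2)*(41 - 24)) = 49*(-33*17) = 49*(-561) = -27489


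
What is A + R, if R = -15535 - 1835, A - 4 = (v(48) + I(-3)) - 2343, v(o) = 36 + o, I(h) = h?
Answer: -19628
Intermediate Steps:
A = -2258 (A = 4 + (((36 + 48) - 3) - 2343) = 4 + ((84 - 3) - 2343) = 4 + (81 - 2343) = 4 - 2262 = -2258)
R = -17370
A + R = -2258 - 17370 = -19628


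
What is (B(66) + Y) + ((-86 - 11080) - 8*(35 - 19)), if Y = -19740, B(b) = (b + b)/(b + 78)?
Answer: -372397/12 ≈ -31033.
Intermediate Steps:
B(b) = 2*b/(78 + b) (B(b) = (2*b)/(78 + b) = 2*b/(78 + b))
(B(66) + Y) + ((-86 - 11080) - 8*(35 - 19)) = (2*66/(78 + 66) - 19740) + ((-86 - 11080) - 8*(35 - 19)) = (2*66/144 - 19740) + (-11166 - 8*16) = (2*66*(1/144) - 19740) + (-11166 - 128) = (11/12 - 19740) - 11294 = -236869/12 - 11294 = -372397/12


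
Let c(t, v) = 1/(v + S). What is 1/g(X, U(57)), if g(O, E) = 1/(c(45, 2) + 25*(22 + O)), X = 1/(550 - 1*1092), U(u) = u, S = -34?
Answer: 4768929/8672 ≈ 549.92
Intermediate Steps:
X = -1/542 (X = 1/(550 - 1092) = 1/(-542) = -1/542 ≈ -0.0018450)
c(t, v) = 1/(-34 + v) (c(t, v) = 1/(v - 34) = 1/(-34 + v))
g(O, E) = 1/(17599/32 + 25*O) (g(O, E) = 1/(1/(-34 + 2) + 25*(22 + O)) = 1/(1/(-32) + (550 + 25*O)) = 1/(-1/32 + (550 + 25*O)) = 1/(17599/32 + 25*O))
1/g(X, U(57)) = 1/(32/(17599 + 800*(-1/542))) = 1/(32/(17599 - 400/271)) = 1/(32/(4768929/271)) = 1/(32*(271/4768929)) = 1/(8672/4768929) = 4768929/8672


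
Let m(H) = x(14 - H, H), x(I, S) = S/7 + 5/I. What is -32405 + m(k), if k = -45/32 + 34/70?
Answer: -4245489772241/131014240 ≈ -32405.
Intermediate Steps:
x(I, S) = 5/I + S/7 (x(I, S) = S*(⅐) + 5/I = S/7 + 5/I = 5/I + S/7)
k = -1031/1120 (k = -45*1/32 + 34*(1/70) = -45/32 + 17/35 = -1031/1120 ≈ -0.92054)
m(H) = 5/(14 - H) + H/7
-32405 + m(k) = -32405 + (-35 - 1031*(-14 - 1031/1120)/1120)/(7*(-14 - 1031/1120)) = -32405 + (-35 - 1031/1120*(-16711/1120))/(7*(-16711/1120)) = -32405 + (⅐)*(-1120/16711)*(-35 + 17229041/1254400) = -32405 + (⅐)*(-1120/16711)*(-26674959/1254400) = -32405 + 26674959/131014240 = -4245489772241/131014240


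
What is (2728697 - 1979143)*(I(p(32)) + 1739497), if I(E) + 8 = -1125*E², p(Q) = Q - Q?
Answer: 1303840937906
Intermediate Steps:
p(Q) = 0
I(E) = -8 - 1125*E²
(2728697 - 1979143)*(I(p(32)) + 1739497) = (2728697 - 1979143)*((-8 - 1125*0²) + 1739497) = 749554*((-8 - 1125*0) + 1739497) = 749554*((-8 + 0) + 1739497) = 749554*(-8 + 1739497) = 749554*1739489 = 1303840937906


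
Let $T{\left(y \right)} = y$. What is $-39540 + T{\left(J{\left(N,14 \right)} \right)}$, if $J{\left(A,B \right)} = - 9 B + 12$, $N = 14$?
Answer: $-39654$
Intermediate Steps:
$J{\left(A,B \right)} = 12 - 9 B$
$-39540 + T{\left(J{\left(N,14 \right)} \right)} = -39540 + \left(12 - 126\right) = -39540 - 114 = -39654$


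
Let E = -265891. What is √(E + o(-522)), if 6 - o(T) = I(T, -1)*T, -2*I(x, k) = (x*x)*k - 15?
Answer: √70856354 ≈ 8417.6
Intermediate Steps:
I(x, k) = 15/2 - k*x²/2 (I(x, k) = -((x*x)*k - 15)/2 = -(x²*k - 15)/2 = -(k*x² - 15)/2 = -(-15 + k*x²)/2 = 15/2 - k*x²/2)
o(T) = 6 - T*(15/2 + T²/2) (o(T) = 6 - (15/2 - ½*(-1)*T²)*T = 6 - (15/2 + T²/2)*T = 6 - T*(15/2 + T²/2))
√(E + o(-522)) = √(-265891 + (6 - ½*(-522)*(15 + (-522)²))) = √(-265891 + (6 - ½*(-522)*(15 + 272484))) = √(-265891 + (6 - ½*(-522)*272499)) = √(-265891 + (6 + 71122239)) = √(-265891 + 71122245) = √70856354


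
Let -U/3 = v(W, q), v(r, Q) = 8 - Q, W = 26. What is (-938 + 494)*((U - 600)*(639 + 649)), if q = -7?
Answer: 368857440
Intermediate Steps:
U = -45 (U = -3*(8 - 1*(-7)) = -3*(8 + 7) = -3*15 = -45)
(-938 + 494)*((U - 600)*(639 + 649)) = (-938 + 494)*((-45 - 600)*(639 + 649)) = -(-286380)*1288 = -444*(-830760) = 368857440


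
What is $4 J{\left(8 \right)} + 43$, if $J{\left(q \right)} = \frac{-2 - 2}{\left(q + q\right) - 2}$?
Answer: $\frac{293}{7} \approx 41.857$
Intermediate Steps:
$J{\left(q \right)} = - \frac{4}{-2 + 2 q}$ ($J{\left(q \right)} = - \frac{4}{2 q - 2} = - \frac{4}{-2 + 2 q}$)
$4 J{\left(8 \right)} + 43 = 4 \left(- \frac{2}{-1 + 8}\right) + 43 = 4 \left(- \frac{2}{7}\right) + 43 = - \frac{8}{7} + 43 = \frac{293}{7}$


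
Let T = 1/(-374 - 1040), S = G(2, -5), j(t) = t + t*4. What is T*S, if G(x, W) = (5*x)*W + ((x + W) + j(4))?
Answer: 33/1414 ≈ 0.023338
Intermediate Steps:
j(t) = 5*t (j(t) = t + 4*t = 5*t)
G(x, W) = 20 + W + x + 5*W*x (G(x, W) = (5*x)*W + ((x + W) + 5*4) = 5*W*x + ((W + x) + 20) = 5*W*x + (20 + W + x) = 20 + W + x + 5*W*x)
S = -33 (S = 20 - 5 + 2 + 5*(-5)*2 = 20 - 5 + 2 - 50 = -33)
T = -1/1414 (T = 1/(-1414) = -1/1414 ≈ -0.00070721)
T*S = -1/1414*(-33) = 33/1414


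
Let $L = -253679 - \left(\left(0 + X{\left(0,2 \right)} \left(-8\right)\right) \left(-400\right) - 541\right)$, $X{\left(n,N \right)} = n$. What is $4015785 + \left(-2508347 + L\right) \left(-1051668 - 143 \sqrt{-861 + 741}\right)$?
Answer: $2904169422765 + 789784710 i \sqrt{30} \approx 2.9042 \cdot 10^{12} + 4.3258 \cdot 10^{9} i$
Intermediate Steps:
$L = -253138$ ($L = -253679 - \left(\left(0 + 0 \left(-8\right)\right) \left(-400\right) - 541\right) = -253679 - \left(\left(0 + 0\right) \left(-400\right) - 541\right) = -253679 - \left(0 \left(-400\right) - 541\right) = -253679 - \left(0 - 541\right) = -253679 - -541 = -253679 + 541 = -253138$)
$4015785 + \left(-2508347 + L\right) \left(-1051668 - 143 \sqrt{-861 + 741}\right) = 4015785 + \left(-2508347 - 253138\right) \left(-1051668 - 143 \sqrt{-861 + 741}\right) = 4015785 - 2761485 \left(-1051668 - 143 \sqrt{-120}\right) = 4015785 - 2761485 \left(-1051668 - 143 \cdot 2 i \sqrt{30}\right) = 4015785 - 2761485 \left(-1051668 - 286 i \sqrt{30}\right) = 4015785 + \left(2904165406980 + 789784710 i \sqrt{30}\right) = 2904169422765 + 789784710 i \sqrt{30}$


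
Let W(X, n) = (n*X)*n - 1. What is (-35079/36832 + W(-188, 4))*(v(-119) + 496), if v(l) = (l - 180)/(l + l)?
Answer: -13120252216749/8766016 ≈ -1.4967e+6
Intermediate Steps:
v(l) = (-180 + l)/(2*l) (v(l) = (-180 + l)/((2*l)) = (-180 + l)*(1/(2*l)) = (-180 + l)/(2*l))
W(X, n) = -1 + X*n² (W(X, n) = (X*n)*n - 1 = X*n² - 1 = -1 + X*n²)
(-35079/36832 + W(-188, 4))*(v(-119) + 496) = (-35079/36832 + (-1 - 188*4²))*((½)*(-180 - 119)/(-119) + 496) = (-35079*1/36832 + (-1 - 188*16))*((½)*(-1/119)*(-299) + 496) = (-35079/36832 + (-1 - 3008))*(299/238 + 496) = (-35079/36832 - 3009)*(118347/238) = -110862567/36832*118347/238 = -13120252216749/8766016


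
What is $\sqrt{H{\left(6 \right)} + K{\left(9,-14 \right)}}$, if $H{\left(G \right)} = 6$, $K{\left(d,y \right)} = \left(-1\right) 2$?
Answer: $2$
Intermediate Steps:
$K{\left(d,y \right)} = -2$
$\sqrt{H{\left(6 \right)} + K{\left(9,-14 \right)}} = \sqrt{6 - 2} = \sqrt{4} = 2$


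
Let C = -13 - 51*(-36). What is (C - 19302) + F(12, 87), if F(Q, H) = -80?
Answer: -17559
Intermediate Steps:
C = 1823 (C = -13 + 1836 = 1823)
(C - 19302) + F(12, 87) = (1823 - 19302) - 80 = -17479 - 80 = -17559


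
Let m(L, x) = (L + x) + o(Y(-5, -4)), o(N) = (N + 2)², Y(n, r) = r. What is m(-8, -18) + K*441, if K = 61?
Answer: 26879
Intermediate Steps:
o(N) = (2 + N)²
m(L, x) = 4 + L + x (m(L, x) = (L + x) + (2 - 4)² = (L + x) + (-2)² = (L + x) + 4 = 4 + L + x)
m(-8, -18) + K*441 = (4 - 8 - 18) + 61*441 = -22 + 26901 = 26879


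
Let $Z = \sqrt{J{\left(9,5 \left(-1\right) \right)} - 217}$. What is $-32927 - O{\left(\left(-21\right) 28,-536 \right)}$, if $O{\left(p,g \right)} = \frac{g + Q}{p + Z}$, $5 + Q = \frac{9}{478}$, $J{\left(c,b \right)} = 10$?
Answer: $- \frac{907518585023}{27560763} - \frac{258589 i \sqrt{23}}{55121526} \approx -32928.0 - 0.022498 i$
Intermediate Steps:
$Q = - \frac{2381}{478}$ ($Q = -5 + \frac{9}{478} = - \frac{2381}{478} \approx -4.9812$)
$Z = 3 i \sqrt{23}$ ($Z = \sqrt{10 - 217} = \sqrt{-207} = 3 i \sqrt{23} \approx 14.387 i$)
$O{\left(p,g \right)} = \frac{- \frac{2381}{478} + g}{p + 3 i \sqrt{23}}$ ($O{\left(p,g \right)} = \frac{g - \frac{2381}{478}}{p + 3 i \sqrt{23}} = \frac{- \frac{2381}{478} + g}{p + 3 i \sqrt{23}}$)
$-32927 - O{\left(\left(-21\right) 28,-536 \right)} = -32927 - \frac{- \frac{2381}{478} - 536}{\left(-21\right) 28 + 3 i \sqrt{23}} = -32927 - \frac{1}{-588 + 3 i \sqrt{23}} \left(- \frac{258589}{478}\right) = -32927 - - \frac{258589}{478 \left(-588 + 3 i \sqrt{23}\right)} = -32927 + \frac{258589}{478 \left(-588 + 3 i \sqrt{23}\right)}$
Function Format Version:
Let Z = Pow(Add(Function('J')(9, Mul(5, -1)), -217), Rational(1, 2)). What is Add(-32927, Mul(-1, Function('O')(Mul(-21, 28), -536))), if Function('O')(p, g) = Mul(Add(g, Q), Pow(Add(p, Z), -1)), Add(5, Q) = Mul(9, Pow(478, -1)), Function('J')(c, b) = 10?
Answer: Add(Rational(-907518585023, 27560763), Mul(Rational(-258589, 55121526), I, Pow(23, Rational(1, 2)))) ≈ Add(-32928., Mul(-0.022498, I))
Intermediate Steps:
Q = Rational(-2381, 478) (Q = Add(-5, Mul(9, Pow(478, -1))) = Add(-5, Mul(9, Rational(1, 478))) = Add(-5, Rational(9, 478)) = Rational(-2381, 478) ≈ -4.9812)
Z = Mul(3, I, Pow(23, Rational(1, 2))) (Z = Pow(Add(10, -217), Rational(1, 2)) = Pow(-207, Rational(1, 2)) = Mul(3, I, Pow(23, Rational(1, 2))) ≈ Mul(14.387, I))
Function('O')(p, g) = Mul(Pow(Add(p, Mul(3, I, Pow(23, Rational(1, 2)))), -1), Add(Rational(-2381, 478), g)) (Function('O')(p, g) = Mul(Add(g, Rational(-2381, 478)), Pow(Add(p, Mul(3, I, Pow(23, Rational(1, 2)))), -1)) = Mul(Add(Rational(-2381, 478), g), Pow(Add(p, Mul(3, I, Pow(23, Rational(1, 2)))), -1)) = Mul(Pow(Add(p, Mul(3, I, Pow(23, Rational(1, 2)))), -1), Add(Rational(-2381, 478), g)))
Add(-32927, Mul(-1, Function('O')(Mul(-21, 28), -536))) = Add(-32927, Mul(-1, Mul(Pow(Add(Mul(-21, 28), Mul(3, I, Pow(23, Rational(1, 2)))), -1), Add(Rational(-2381, 478), -536)))) = Add(-32927, Mul(-1, Mul(Pow(Add(-588, Mul(3, I, Pow(23, Rational(1, 2)))), -1), Rational(-258589, 478)))) = Add(-32927, Mul(-1, Mul(Rational(-258589, 478), Pow(Add(-588, Mul(3, I, Pow(23, Rational(1, 2)))), -1)))) = Add(-32927, Mul(Rational(258589, 478), Pow(Add(-588, Mul(3, I, Pow(23, Rational(1, 2)))), -1)))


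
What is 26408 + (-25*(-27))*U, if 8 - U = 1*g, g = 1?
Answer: 31133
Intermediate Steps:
U = 7 (U = 8 - 1 = 7)
26408 + (-25*(-27))*U = 26408 - 25*(-27)*7 = 26408 + 675*7 = 26408 + 4725 = 31133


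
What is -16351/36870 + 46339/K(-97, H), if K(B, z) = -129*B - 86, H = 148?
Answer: 1505325053/458183490 ≈ 3.2854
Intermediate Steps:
K(B, z) = -86 - 129*B
-16351/36870 + 46339/K(-97, H) = -16351/36870 + 46339/(-86 - 129*(-97)) = -16351*1/36870 + 46339/(-86 + 12513) = -16351/36870 + 46339/12427 = 1505325053/458183490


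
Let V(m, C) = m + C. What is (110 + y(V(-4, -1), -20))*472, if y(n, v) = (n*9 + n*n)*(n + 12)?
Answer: -14160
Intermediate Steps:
V(m, C) = C + m
y(n, v) = (12 + n)*(n² + 9*n) (y(n, v) = (9*n + n²)*(12 + n) = (n² + 9*n)*(12 + n) = (12 + n)*(n² + 9*n))
(110 + y(V(-4, -1), -20))*472 = (110 + (-1 - 4)*(108 + (-1 - 4)² + 21*(-1 - 4)))*472 = (110 - 5*(108 + (-5)² + 21*(-5)))*472 = (110 - 5*(108 + 25 - 105))*472 = (110 - 5*28)*472 = (110 - 140)*472 = -30*472 = -14160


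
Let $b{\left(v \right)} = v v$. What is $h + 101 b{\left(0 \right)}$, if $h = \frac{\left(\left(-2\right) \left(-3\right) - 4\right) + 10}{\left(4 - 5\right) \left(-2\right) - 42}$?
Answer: $- \frac{3}{10} \approx -0.3$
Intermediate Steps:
$b{\left(v \right)} = v^{2}$
$h = - \frac{3}{10}$ ($h = \frac{\left(6 - 4\right) + 10}{\left(-1\right) \left(-2\right) - 42} = \frac{2 + 10}{2 - 42} = \frac{12}{-40} = 12 \left(- \frac{1}{40}\right) = - \frac{3}{10} \approx -0.3$)
$h + 101 b{\left(0 \right)} = - \frac{3}{10} + 101 \cdot 0^{2} = - \frac{3}{10} + 101 \cdot 0 = - \frac{3}{10} + 0 = - \frac{3}{10}$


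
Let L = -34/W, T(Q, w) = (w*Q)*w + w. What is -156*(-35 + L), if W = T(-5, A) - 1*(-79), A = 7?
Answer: 287612/53 ≈ 5426.6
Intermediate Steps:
T(Q, w) = w + Q*w**2 (T(Q, w) = (Q*w)*w + w = Q*w**2 + w = w + Q*w**2)
W = -159 (W = 7*(1 - 5*7) - 1*(-79) = 7*(1 - 35) + 79 = 7*(-34) + 79 = -238 + 79 = -159)
L = 34/159 (L = -34/(-159) = -34*(-1/159) = 34/159 ≈ 0.21384)
-156*(-35 + L) = -156*(-35 + 34/159) = -156*(-5531/159) = 287612/53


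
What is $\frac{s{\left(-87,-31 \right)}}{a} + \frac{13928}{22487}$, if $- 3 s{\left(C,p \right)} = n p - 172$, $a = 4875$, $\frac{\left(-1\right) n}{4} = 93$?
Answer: $- \frac{10351064}{65774475} \approx -0.15737$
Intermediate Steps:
$n = -372$ ($n = \left(-4\right) 93 = -372$)
$s{\left(C,p \right)} = \frac{172}{3} + 124 p$ ($s{\left(C,p \right)} = - \frac{- 372 p - 172}{3} = - \frac{-172 - 372 p}{3} = \frac{172}{3} + 124 p$)
$\frac{s{\left(-87,-31 \right)}}{a} + \frac{13928}{22487} = \frac{\frac{172}{3} + 124 \left(-31\right)}{4875} + \frac{13928}{22487} = \left(\frac{172}{3} - 3844\right) \frac{1}{4875} + 13928 \cdot \frac{1}{22487} = \left(- \frac{11360}{3}\right) \frac{1}{4875} + \frac{13928}{22487} = - \frac{2272}{2925} + \frac{13928}{22487} = - \frac{10351064}{65774475}$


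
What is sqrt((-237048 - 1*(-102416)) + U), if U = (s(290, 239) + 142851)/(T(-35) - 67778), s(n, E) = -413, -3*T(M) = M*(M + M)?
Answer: I*sqrt(356334787301923)/51446 ≈ 366.93*I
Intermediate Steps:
T(M) = -2*M**2/3 (T(M) = -M*(M + M)/3 = -M*2*M/3 = -2*M**2/3)
U = -213657/102892 (U = (-413 + 142851)/(-2/3*(-35)**2 - 67778) = 142438/(-2/3*1225 - 67778) = 142438/(-2450/3 - 67778) = 142438/(-205784/3) = 142438*(-3/205784) = -213657/102892 ≈ -2.0765)
sqrt((-237048 - 1*(-102416)) + U) = sqrt((-237048 - 1*(-102416)) - 213657/102892) = sqrt((-237048 + 102416) - 213657/102892) = sqrt(-134632 - 213657/102892) = sqrt(-13852769401/102892) = I*sqrt(356334787301923)/51446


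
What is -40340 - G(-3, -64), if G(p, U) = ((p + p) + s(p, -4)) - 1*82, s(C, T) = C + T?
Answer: -40245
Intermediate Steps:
G(p, U) = -86 + 3*p (G(p, U) = ((p + p) + (p - 4)) - 1*82 = (2*p + (-4 + p)) - 82 = (-4 + 3*p) - 82 = -86 + 3*p)
-40340 - G(-3, -64) = -40340 - (-86 + 3*(-3)) = -40340 - (-86 - 9) = -40340 - 1*(-95) = -40340 + 95 = -40245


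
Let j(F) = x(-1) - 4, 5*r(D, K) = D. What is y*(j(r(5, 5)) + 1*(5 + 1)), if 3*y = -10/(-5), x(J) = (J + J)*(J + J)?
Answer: 4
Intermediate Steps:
x(J) = 4*J² (x(J) = (2*J)*(2*J) = 4*J²)
r(D, K) = D/5
y = ⅔ (y = (-10/(-5))/3 = (-10*(-⅕))/3 = (⅓)*2 = ⅔ ≈ 0.66667)
j(F) = 0 (j(F) = 4*(-1)² - 4 = 4*1 - 4 = 4 - 4 = 0)
y*(j(r(5, 5)) + 1*(5 + 1)) = 2*(0 + 1*(5 + 1))/3 = 2*(0 + 1*6)/3 = 2*(0 + 6)/3 = (⅔)*6 = 4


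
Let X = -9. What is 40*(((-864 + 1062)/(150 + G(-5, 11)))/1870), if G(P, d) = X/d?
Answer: 264/9299 ≈ 0.028390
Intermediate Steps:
G(P, d) = -9/d
40*(((-864 + 1062)/(150 + G(-5, 11)))/1870) = 40*(((-864 + 1062)/(150 - 9/11))/1870) = 40*((198/(150 - 9*1/11))*(1/1870)) = 40*((198/(150 - 9/11))*(1/1870)) = 40*((198/(1641/11))*(1/1870)) = 40*((198*(11/1641))*(1/1870)) = 40*((726/547)*(1/1870)) = 40*(33/46495) = 264/9299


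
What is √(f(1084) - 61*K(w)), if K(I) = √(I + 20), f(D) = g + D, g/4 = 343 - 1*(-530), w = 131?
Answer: √(4576 - 61*√151) ≈ 61.858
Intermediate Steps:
g = 3492 (g = 4*(343 - 1*(-530)) = 4*(343 + 530) = 4*873 = 3492)
f(D) = 3492 + D
K(I) = √(20 + I)
√(f(1084) - 61*K(w)) = √((3492 + 1084) - 61*√(20 + 131)) = √(4576 - 61*√151)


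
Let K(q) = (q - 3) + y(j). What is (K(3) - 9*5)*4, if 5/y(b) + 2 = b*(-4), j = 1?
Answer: -550/3 ≈ -183.33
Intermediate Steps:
y(b) = 5/(-2 - 4*b) (y(b) = 5/(-2 + b*(-4)) = 5/(-2 - 4*b))
K(q) = -23/6 + q (K(q) = (q - 3) - 5/(2 + 4*1) = (-3 + q) - 5/(2 + 4) = (-3 + q) - 5/6 = -23/6 + q)
(K(3) - 9*5)*4 = ((-23/6 + 3) - 9*5)*4 = (-5/6 - 45)*4 = -275/6*4 = -550/3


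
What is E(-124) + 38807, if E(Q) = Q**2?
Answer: 54183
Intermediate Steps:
E(-124) + 38807 = (-124)**2 + 38807 = 15376 + 38807 = 54183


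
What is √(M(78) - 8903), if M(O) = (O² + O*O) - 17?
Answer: 4*√203 ≈ 56.991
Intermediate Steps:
M(O) = -17 + 2*O² (M(O) = (O² + O²) - 17 = 2*O² - 17 = -17 + 2*O²)
√(M(78) - 8903) = √((-17 + 2*78²) - 8903) = √((-17 + 2*6084) - 8903) = √((-17 + 12168) - 8903) = √(12151 - 8903) = √3248 = 4*√203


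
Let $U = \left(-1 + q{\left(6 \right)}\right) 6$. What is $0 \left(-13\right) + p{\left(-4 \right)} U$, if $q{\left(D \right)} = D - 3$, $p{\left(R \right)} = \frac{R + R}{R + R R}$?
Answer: $-8$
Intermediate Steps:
$p{\left(R \right)} = \frac{2 R}{R + R^{2}}$
$q{\left(D \right)} = -3 + D$ ($q{\left(D \right)} = D - 3 = -3 + D$)
$U = 12$ ($U = \left(-1 + \left(-3 + 6\right)\right) 6 = \left(-1 + 3\right) 6 = 2 \cdot 6 = 12$)
$0 \left(-13\right) + p{\left(-4 \right)} U = 0 \left(-13\right) + \frac{2}{1 - 4} \cdot 12 = 0 + \frac{2}{-3} \cdot 12 = 0 + 2 \left(- \frac{1}{3}\right) 12 = 0 - 8 = -8$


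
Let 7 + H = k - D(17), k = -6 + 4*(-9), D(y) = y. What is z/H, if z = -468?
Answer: 78/11 ≈ 7.0909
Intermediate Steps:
k = -42 (k = -6 - 36 = -42)
H = -66 (H = -7 + (-42 - 1*17) = -7 + (-42 - 17) = -7 - 59 = -66)
z/H = -468/(-66) = -468*(-1/66) = 78/11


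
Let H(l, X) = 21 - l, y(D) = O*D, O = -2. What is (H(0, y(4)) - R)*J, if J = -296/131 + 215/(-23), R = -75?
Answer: -3357408/3013 ≈ -1114.3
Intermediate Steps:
y(D) = -2*D
J = -34973/3013 (J = -296*1/131 + 215*(-1/23) = -296/131 - 215/23 = -34973/3013 ≈ -11.607)
(H(0, y(4)) - R)*J = ((21 - 1*0) - 1*(-75))*(-34973/3013) = ((21 + 0) + 75)*(-34973/3013) = (21 + 75)*(-34973/3013) = 96*(-34973/3013) = -3357408/3013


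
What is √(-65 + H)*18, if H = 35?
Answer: 18*I*√30 ≈ 98.59*I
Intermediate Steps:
√(-65 + H)*18 = √(-65 + 35)*18 = √(-30)*18 = (I*√30)*18 = 18*I*√30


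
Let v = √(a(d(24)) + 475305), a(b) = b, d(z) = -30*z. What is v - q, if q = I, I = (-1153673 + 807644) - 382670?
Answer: 728699 + √474585 ≈ 7.2939e+5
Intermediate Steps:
v = √474585 (v = √(-30*24 + 475305) = √(-720 + 475305) = √474585 ≈ 688.90)
I = -728699 (I = -346029 - 382670 = -728699)
q = -728699
v - q = √474585 - 1*(-728699) = √474585 + 728699 = 728699 + √474585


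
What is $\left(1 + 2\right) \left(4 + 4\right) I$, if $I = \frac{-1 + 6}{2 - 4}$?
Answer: $-60$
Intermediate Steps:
$I = - \frac{5}{2}$ ($I = \frac{5}{-2} = 5 \left(- \frac{1}{2}\right) = - \frac{5}{2} \approx -2.5$)
$\left(1 + 2\right) \left(4 + 4\right) I = \left(1 + 2\right) \left(4 + 4\right) \left(- \frac{5}{2}\right) = 3 \cdot 8 \left(- \frac{5}{2}\right) = 3 \left(-20\right) = -60$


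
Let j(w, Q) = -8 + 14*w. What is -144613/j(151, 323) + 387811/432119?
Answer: -61673294981/910042614 ≈ -67.770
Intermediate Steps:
-144613/j(151, 323) + 387811/432119 = -144613/(-8 + 14*151) + 387811/432119 = -144613/(-8 + 2114) + 387811*(1/432119) = -144613/2106 + 387811/432119 = -61673294981/910042614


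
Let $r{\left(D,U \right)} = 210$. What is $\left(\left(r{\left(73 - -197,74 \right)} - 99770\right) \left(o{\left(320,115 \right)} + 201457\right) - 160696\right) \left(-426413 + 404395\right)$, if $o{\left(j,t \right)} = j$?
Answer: $442321337370688$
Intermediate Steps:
$\left(\left(r{\left(73 - -197,74 \right)} - 99770\right) \left(o{\left(320,115 \right)} + 201457\right) - 160696\right) \left(-426413 + 404395\right) = \left(\left(210 - 99770\right) \left(320 + 201457\right) - 160696\right) \left(-426413 + 404395\right) = \left(\left(-99560\right) 201777 - 160696\right) \left(-22018\right) = \left(-20088918120 - 160696\right) \left(-22018\right) = \left(-20089078816\right) \left(-22018\right) = 442321337370688$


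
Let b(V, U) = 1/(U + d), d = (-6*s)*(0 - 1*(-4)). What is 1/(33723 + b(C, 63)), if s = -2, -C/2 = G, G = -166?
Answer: 111/3743254 ≈ 2.9653e-5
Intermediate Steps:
C = 332 (C = -2*(-166) = 332)
d = 48 (d = (-6*(-2))*(0 - 1*(-4)) = 12*(0 + 4) = 12*4 = 48)
b(V, U) = 1/(48 + U) (b(V, U) = 1/(U + 48) = 1/(48 + U))
1/(33723 + b(C, 63)) = 1/(33723 + 1/(48 + 63)) = 1/(33723 + 1/111) = 1/(3743254/111) = 111/3743254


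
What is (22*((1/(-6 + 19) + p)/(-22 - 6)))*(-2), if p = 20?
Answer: 2871/91 ≈ 31.549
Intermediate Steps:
(22*((1/(-6 + 19) + p)/(-22 - 6)))*(-2) = (22*((1/(-6 + 19) + 20)/(-22 - 6)))*(-2) = (22*((1/13 + 20)/(-28)))*(-2) = (22*((1/13 + 20)*(-1/28)))*(-2) = (22*((261/13)*(-1/28)))*(-2) = (22*(-261/364))*(-2) = -2871/182*(-2) = 2871/91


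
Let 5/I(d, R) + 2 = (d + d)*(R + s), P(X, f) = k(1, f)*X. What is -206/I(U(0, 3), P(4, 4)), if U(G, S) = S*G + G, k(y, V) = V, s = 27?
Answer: 412/5 ≈ 82.400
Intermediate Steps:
U(G, S) = G + G*S (U(G, S) = G*S + G = G + G*S)
P(X, f) = X*f (P(X, f) = f*X = X*f)
I(d, R) = 5/(-2 + 2*d*(27 + R)) (I(d, R) = 5/(-2 + (d + d)*(R + 27)) = 5/(-2 + (2*d)*(27 + R)) = 5/(-2 + 2*d*(27 + R)))
-206/I(U(0, 3), P(4, 4)) = -206/(5/(2*(-1 + 27*(0*(1 + 3)) + (4*4)*(0*(1 + 3))))) = -206/(5/(2*(-1 + 27*(0*4) + 16*(0*4)))) = -206/(5/(2*(-1 + 27*0 + 16*0))) = -206/(5/(2*(-1 + 0 + 0))) = -206/((5/2)/(-1)) = -206/((5/2)*(-1)) = -206/(-5/2) = -206*(-2/5) = 412/5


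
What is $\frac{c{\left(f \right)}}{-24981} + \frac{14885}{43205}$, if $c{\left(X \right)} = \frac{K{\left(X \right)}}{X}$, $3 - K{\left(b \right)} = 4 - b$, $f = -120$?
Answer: $\frac{811196989}{2354845320} \approx 0.34448$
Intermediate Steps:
$K{\left(b \right)} = -1 + b$ ($K{\left(b \right)} = 3 - \left(4 - b\right) = 3 + \left(-4 + b\right) = -1 + b$)
$c{\left(X \right)} = \frac{-1 + X}{X}$
$\frac{c{\left(f \right)}}{-24981} + \frac{14885}{43205} = \frac{\frac{1}{-120} \left(-1 - 120\right)}{-24981} + \frac{14885}{43205} = \left(- \frac{1}{120}\right) \left(-121\right) \left(- \frac{1}{24981}\right) + 14885 \cdot \frac{1}{43205} = \frac{121}{120} \left(- \frac{1}{24981}\right) + \frac{2977}{8641} = - \frac{11}{272520} + \frac{2977}{8641} = \frac{811196989}{2354845320}$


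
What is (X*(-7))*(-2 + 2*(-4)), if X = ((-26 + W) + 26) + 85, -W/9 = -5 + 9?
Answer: 3430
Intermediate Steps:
W = -36 (W = -9*(-5 + 9) = -9*4 = -36)
X = 49 (X = ((-26 - 36) + 26) + 85 = (-62 + 26) + 85 = -36 + 85 = 49)
(X*(-7))*(-2 + 2*(-4)) = (49*(-7))*(-2 + 2*(-4)) = -343*(-2 - 8) = -343*(-10) = 3430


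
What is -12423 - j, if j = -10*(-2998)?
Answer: -42403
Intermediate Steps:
j = 29980
-12423 - j = -12423 - 1*29980 = -12423 - 29980 = -42403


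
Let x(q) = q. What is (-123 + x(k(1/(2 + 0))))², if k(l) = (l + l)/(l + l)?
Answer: 14884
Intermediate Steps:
k(l) = 1 (k(l) = (2*l)/((2*l)) = (2*l)*(1/(2*l)) = 1)
(-123 + x(k(1/(2 + 0))))² = (-123 + 1)² = (-122)² = 14884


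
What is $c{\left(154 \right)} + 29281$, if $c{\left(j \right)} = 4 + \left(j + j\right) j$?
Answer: $76717$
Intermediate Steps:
$c{\left(j \right)} = 4 + 2 j^{2}$ ($c{\left(j \right)} = 4 + 2 j j = 4 + 2 j^{2}$)
$c{\left(154 \right)} + 29281 = \left(4 + 2 \cdot 154^{2}\right) + 29281 = \left(4 + 2 \cdot 23716\right) + 29281 = \left(4 + 47432\right) + 29281 = 47436 + 29281 = 76717$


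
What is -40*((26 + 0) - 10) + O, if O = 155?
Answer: -485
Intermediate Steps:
-40*((26 + 0) - 10) + O = -40*((26 + 0) - 10) + 155 = -40*(26 - 10) + 155 = -40*16 + 155 = -640 + 155 = -485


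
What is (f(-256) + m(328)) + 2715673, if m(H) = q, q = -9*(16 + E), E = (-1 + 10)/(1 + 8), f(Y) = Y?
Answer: 2715264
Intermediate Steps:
E = 1 (E = 9/9 = 9*(⅑) = 1)
q = -153 (q = -9*(16 + 1) = -9*17 = -153)
m(H) = -153
(f(-256) + m(328)) + 2715673 = (-256 - 153) + 2715673 = -409 + 2715673 = 2715264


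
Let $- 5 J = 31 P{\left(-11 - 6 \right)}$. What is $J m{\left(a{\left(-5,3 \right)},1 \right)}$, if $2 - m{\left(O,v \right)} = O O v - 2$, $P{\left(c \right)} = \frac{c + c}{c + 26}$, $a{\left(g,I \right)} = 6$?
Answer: $- \frac{33728}{45} \approx -749.51$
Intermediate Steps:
$P{\left(c \right)} = \frac{2 c}{26 + c}$
$m{\left(O,v \right)} = 4 - v O^{2}$ ($m{\left(O,v \right)} = 2 - \left(O O v - 2\right) = 2 - \left(O^{2} v - 2\right) = 2 - \left(v O^{2} - 2\right) = 2 - \left(-2 + v O^{2}\right) = 4 - v O^{2}$)
$J = \frac{1054}{45}$ ($J = - \frac{31 \frac{2 \left(-11 - 6\right)}{26 - 17}}{5} = - \frac{31 \cdot 2 \left(-17\right) \frac{1}{26 - 17}}{5} = - \frac{31 \cdot 2 \left(-17\right) \frac{1}{9}}{5} = - \frac{31 \left(- \frac{34}{9}\right)}{5} = \left(- \frac{1}{5}\right) \left(- \frac{1054}{9}\right) = \frac{1054}{45} \approx 23.422$)
$J m{\left(a{\left(-5,3 \right)},1 \right)} = \frac{1054 \left(4 - 1 \cdot 6^{2}\right)}{45} = \frac{1054 \left(4 - 1 \cdot 36\right)}{45} = \frac{1054 \left(4 - 36\right)}{45} = \frac{1054}{45} \left(-32\right) = - \frac{33728}{45}$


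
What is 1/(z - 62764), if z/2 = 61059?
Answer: 1/59354 ≈ 1.6848e-5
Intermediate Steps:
z = 122118 (z = 2*61059 = 122118)
1/(z - 62764) = 1/(122118 - 62764) = 1/59354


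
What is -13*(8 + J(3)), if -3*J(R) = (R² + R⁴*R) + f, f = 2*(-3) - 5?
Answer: 2821/3 ≈ 940.33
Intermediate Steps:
f = -11 (f = -6 - 5 = -11)
J(R) = 11/3 - R²/3 - R⁵/3 (J(R) = -((R² + R⁴*R) - 11)/3 = -((R² + R⁵) - 11)/3 = -(-11 + R² + R⁵)/3 = 11/3 - R²/3 - R⁵/3)
-13*(8 + J(3)) = -13*(8 + (11/3 - ⅓*3² - ⅓*3⁵)) = -13*(8 + (11/3 - ⅓*9 - ⅓*243)) = -13*(8 + (11/3 - 3 - 81)) = -13*(8 - 241/3) = -13*(-217/3) = 2821/3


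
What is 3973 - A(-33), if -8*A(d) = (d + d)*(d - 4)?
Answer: 17113/4 ≈ 4278.3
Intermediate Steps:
A(d) = -d*(-4 + d)/4 (A(d) = -(d + d)*(d - 4)/8 = -2*d*(-4 + d)/8 = -d*(-4 + d)/4)
3973 - A(-33) = 3973 - (-33)*(4 - 1*(-33))/4 = 3973 - (-33)*(4 + 33)/4 = 3973 - (-33)*37/4 = 3973 - 1*(-1221/4) = 3973 + 1221/4 = 17113/4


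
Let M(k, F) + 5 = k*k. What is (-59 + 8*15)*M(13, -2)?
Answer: 10004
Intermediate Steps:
M(k, F) = -5 + k² (M(k, F) = -5 + k*k = -5 + k²)
(-59 + 8*15)*M(13, -2) = (-59 + 8*15)*(-5 + 13²) = (-59 + 120)*(-5 + 169) = 61*164 = 10004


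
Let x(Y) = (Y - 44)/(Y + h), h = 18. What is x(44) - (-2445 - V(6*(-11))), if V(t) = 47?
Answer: 2492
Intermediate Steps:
x(Y) = (-44 + Y)/(18 + Y) (x(Y) = (Y - 44)/(Y + 18) = (-44 + Y)/(18 + Y))
x(44) - (-2445 - V(6*(-11))) = (-44 + 44)/(18 + 44) - (-2445 - 1*47) = 0/62 - (-2445 - 47) = (1/62)*0 - 1*(-2492) = 0 + 2492 = 2492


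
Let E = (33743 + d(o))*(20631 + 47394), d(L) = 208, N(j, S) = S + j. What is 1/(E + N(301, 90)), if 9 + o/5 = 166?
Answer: 1/2309517166 ≈ 4.3299e-10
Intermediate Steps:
o = 785 (o = -45 + 5*166 = -45 + 830 = 785)
E = 2309516775 (E = (33743 + 208)*(20631 + 47394) = 33951*68025 = 2309516775)
1/(E + N(301, 90)) = 1/(2309516775 + (90 + 301)) = 1/(2309516775 + 391) = 1/2309517166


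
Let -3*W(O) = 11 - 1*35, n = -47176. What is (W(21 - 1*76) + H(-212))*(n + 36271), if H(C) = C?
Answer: 2224620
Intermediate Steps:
W(O) = 8 (W(O) = -(11 - 1*35)/3 = -(11 - 35)/3 = -⅓*(-24) = 8)
(W(21 - 1*76) + H(-212))*(n + 36271) = (8 - 212)*(-47176 + 36271) = -204*(-10905) = 2224620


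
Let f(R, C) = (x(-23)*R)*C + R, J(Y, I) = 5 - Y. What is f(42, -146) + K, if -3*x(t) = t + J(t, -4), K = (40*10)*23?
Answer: 19462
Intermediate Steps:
K = 9200 (K = 400*23 = 9200)
x(t) = -5/3 (x(t) = -(t + (5 - t))/3 = -⅓*5 = -5/3)
f(R, C) = R - 5*C*R/3 (f(R, C) = (-5*R/3)*C + R = -5*C*R/3 + R = R - 5*C*R/3)
f(42, -146) + K = (⅓)*42*(3 - 5*(-146)) + 9200 = (⅓)*42*(3 + 730) + 9200 = (⅓)*42*733 + 9200 = 10262 + 9200 = 19462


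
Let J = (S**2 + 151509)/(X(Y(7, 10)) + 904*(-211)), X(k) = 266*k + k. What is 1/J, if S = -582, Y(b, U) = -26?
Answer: -197686/490233 ≈ -0.40325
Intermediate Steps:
X(k) = 267*k
J = -490233/197686 (J = ((-582)**2 + 151509)/(267*(-26) + 904*(-211)) = (338724 + 151509)/(-6942 - 190744) = 490233/(-197686) = 490233*(-1/197686) = -490233/197686 ≈ -2.4799)
1/J = 1/(-490233/197686) = -197686/490233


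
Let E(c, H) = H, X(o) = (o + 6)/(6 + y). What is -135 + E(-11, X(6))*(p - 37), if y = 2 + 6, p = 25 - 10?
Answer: -1077/7 ≈ -153.86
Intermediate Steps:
p = 15
y = 8
X(o) = 3/7 + o/14 (X(o) = (o + 6)/(6 + 8) = (6 + o)/14 = (6 + o)*(1/14) = 3/7 + o/14)
-135 + E(-11, X(6))*(p - 37) = -135 + (3/7 + (1/14)*6)*(15 - 37) = -135 + (3/7 + 3/7)*(-22) = -135 + (6/7)*(-22) = -135 - 132/7 = -1077/7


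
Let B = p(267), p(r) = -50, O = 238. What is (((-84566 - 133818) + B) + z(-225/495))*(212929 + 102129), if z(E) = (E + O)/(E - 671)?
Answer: -84716792968491/1231 ≈ -6.8819e+10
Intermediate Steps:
B = -50
z(E) = (238 + E)/(-671 + E) (z(E) = (E + 238)/(E - 671) = (238 + E)/(-671 + E))
(((-84566 - 133818) + B) + z(-225/495))*(212929 + 102129) = (((-84566 - 133818) - 50) + (238 - 225/495)/(-671 - 225/495))*(212929 + 102129) = ((-218384 - 50) + (238 - 225*1/495)/(-671 - 225*1/495))*315058 = (-218434 + (238 - 5/11)/(-671 - 5/11))*315058 = (-218434 + (2613/11)/(-7386/11))*315058 = (-218434 - 11/7386*2613/11)*315058 = (-218434 - 871/2462)*315058 = -537785379/2462*315058 = -84716792968491/1231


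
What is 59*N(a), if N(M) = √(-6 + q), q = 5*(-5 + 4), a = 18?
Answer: 59*I*√11 ≈ 195.68*I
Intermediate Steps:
q = -5 (q = 5*(-1) = -5)
N(M) = I*√11 (N(M) = √(-6 - 5) = √(-11) = I*√11)
59*N(a) = 59*(I*√11) = 59*I*√11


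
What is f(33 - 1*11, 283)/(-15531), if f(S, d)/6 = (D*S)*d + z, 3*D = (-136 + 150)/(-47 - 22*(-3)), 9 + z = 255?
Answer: -202372/295089 ≈ -0.68580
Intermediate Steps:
z = 246 (z = -9 + 255 = 246)
D = 14/57 (D = ((-136 + 150)/(-47 - 22*(-3)))/3 = (14/(-47 + 66))/3 = (14/19)/3 = (14*(1/19))/3 = (⅓)*(14/19) = 14/57 ≈ 0.24561)
f(S, d) = 1476 + 28*S*d/19 (f(S, d) = 6*((14*S/57)*d + 246) = 6*(14*S*d/57 + 246) = 6*(246 + 14*S*d/57) = 1476 + 28*S*d/19)
f(33 - 1*11, 283)/(-15531) = (1476 + (28/19)*(33 - 1*11)*283)/(-15531) = (1476 + (28/19)*(33 - 11)*283)*(-1/15531) = (1476 + (28/19)*22*283)*(-1/15531) = (1476 + 174328/19)*(-1/15531) = (202372/19)*(-1/15531) = -202372/295089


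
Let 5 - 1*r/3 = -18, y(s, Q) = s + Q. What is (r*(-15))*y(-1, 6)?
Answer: -5175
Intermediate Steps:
y(s, Q) = Q + s
r = 69 (r = 15 - 3*(-18) = 15 + 54 = 69)
(r*(-15))*y(-1, 6) = (69*(-15))*(6 - 1) = -1035*5 = -5175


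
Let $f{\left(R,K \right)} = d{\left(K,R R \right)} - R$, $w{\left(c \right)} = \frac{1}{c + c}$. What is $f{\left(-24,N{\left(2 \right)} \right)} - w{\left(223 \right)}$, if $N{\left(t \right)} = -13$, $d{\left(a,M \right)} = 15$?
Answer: $\frac{17393}{446} \approx 38.998$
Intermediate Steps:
$w{\left(c \right)} = \frac{1}{2 c}$
$f{\left(R,K \right)} = 15 - R$
$f{\left(-24,N{\left(2 \right)} \right)} - w{\left(223 \right)} = \left(15 - -24\right) - \frac{1}{2 \cdot 223} = \left(15 + 24\right) - \frac{1}{2} \cdot \frac{1}{223} = 39 - \frac{1}{446} = \frac{17393}{446}$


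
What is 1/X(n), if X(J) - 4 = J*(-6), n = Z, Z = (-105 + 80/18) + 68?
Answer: 3/598 ≈ 0.0050167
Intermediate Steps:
Z = -293/9 (Z = (-105 + 80*(1/18)) + 68 = (-105 + 40/9) + 68 = -905/9 + 68 = -293/9 ≈ -32.556)
n = -293/9 ≈ -32.556
X(J) = 4 - 6*J (X(J) = 4 + J*(-6) = 4 - 6*J)
1/X(n) = 1/(4 - 6*(-293/9)) = 1/(4 + 586/3) = 1/(598/3) = 3/598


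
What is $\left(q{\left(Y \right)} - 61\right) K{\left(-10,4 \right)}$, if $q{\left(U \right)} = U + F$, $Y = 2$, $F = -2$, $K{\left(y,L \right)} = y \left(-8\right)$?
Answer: $-4880$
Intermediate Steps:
$K{\left(y,L \right)} = - 8 y$
$q{\left(U \right)} = -2 + U$ ($q{\left(U \right)} = U - 2 = -2 + U$)
$\left(q{\left(Y \right)} - 61\right) K{\left(-10,4 \right)} = \left(\left(-2 + 2\right) - 61\right) \left(\left(-8\right) \left(-10\right)\right) = \left(0 - 61\right) 80 = \left(-61\right) 80 = -4880$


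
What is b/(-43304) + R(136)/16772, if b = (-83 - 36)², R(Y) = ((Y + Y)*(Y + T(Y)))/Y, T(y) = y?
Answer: -53487729/181573672 ≈ -0.29458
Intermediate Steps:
R(Y) = 4*Y (R(Y) = ((Y + Y)*(Y + Y))/Y = ((2*Y)*(2*Y))/Y = (4*Y²)/Y = 4*Y)
b = 14161 (b = (-119)² = 14161)
b/(-43304) + R(136)/16772 = 14161/(-43304) + (4*136)/16772 = 14161*(-1/43304) + 544*(1/16772) = -14161/43304 + 136/4193 = -53487729/181573672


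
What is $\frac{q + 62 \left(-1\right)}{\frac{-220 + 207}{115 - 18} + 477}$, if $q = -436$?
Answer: $- \frac{24153}{23128} \approx -1.0443$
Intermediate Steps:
$\frac{q + 62 \left(-1\right)}{\frac{-220 + 207}{115 - 18} + 477} = \frac{-436 + 62 \left(-1\right)}{\frac{-220 + 207}{115 - 18} + 477} = \frac{-436 - 62}{- \frac{13}{97} + 477} = - \frac{498}{\left(-13\right) \frac{1}{97} + 477} = - \frac{498}{- \frac{13}{97} + 477} = - \frac{498}{\frac{46256}{97}} = \left(-498\right) \frac{97}{46256} = - \frac{24153}{23128}$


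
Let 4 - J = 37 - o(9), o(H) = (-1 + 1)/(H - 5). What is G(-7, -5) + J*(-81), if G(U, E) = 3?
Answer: 2676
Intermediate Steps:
o(H) = 0 (o(H) = 0/(-5 + H) = 0)
J = -33 (J = 4 - (37 - 1*0) = 4 - (37 + 0) = 4 - 1*37 = 4 - 37 = -33)
G(-7, -5) + J*(-81) = 3 - 33*(-81) = 3 + 2673 = 2676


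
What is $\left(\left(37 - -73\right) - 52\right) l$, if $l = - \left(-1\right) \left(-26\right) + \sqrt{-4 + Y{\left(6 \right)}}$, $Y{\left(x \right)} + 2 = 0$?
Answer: $-1508 + 58 i \sqrt{6} \approx -1508.0 + 142.07 i$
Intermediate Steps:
$Y{\left(x \right)} = -2$ ($Y{\left(x \right)} = -2 + 0 = -2$)
$l = -26 + i \sqrt{6}$ ($l = - \left(-1\right) \left(-26\right) + \sqrt{-4 - 2} = \left(-1\right) 26 + \sqrt{-6} = -26 + i \sqrt{6} \approx -26.0 + 2.4495 i$)
$\left(\left(37 - -73\right) - 52\right) l = \left(\left(37 - -73\right) - 52\right) \left(-26 + i \sqrt{6}\right) = \left(\left(37 + 73\right) - 52\right) \left(-26 + i \sqrt{6}\right) = \left(110 - 52\right) \left(-26 + i \sqrt{6}\right) = 58 \left(-26 + i \sqrt{6}\right) = -1508 + 58 i \sqrt{6}$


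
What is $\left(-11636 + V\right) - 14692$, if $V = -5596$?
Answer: $-31924$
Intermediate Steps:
$\left(-11636 + V\right) - 14692 = \left(-11636 - 5596\right) - 14692 = -17232 - 14692 = -31924$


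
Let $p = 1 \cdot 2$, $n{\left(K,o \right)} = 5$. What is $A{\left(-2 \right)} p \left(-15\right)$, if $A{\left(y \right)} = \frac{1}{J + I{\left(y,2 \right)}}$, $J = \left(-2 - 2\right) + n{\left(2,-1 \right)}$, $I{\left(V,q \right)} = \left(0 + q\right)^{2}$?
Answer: $-6$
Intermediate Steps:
$p = 2$
$I{\left(V,q \right)} = q^{2}$
$J = 1$ ($J = \left(-2 - 2\right) + 5 = -4 + 5 = 1$)
$A{\left(y \right)} = \frac{1}{5}$ ($A{\left(y \right)} = \frac{1}{1 + 2^{2}} = \frac{1}{1 + 4} = \frac{1}{5}$)
$A{\left(-2 \right)} p \left(-15\right) = \frac{1}{5} \cdot 2 \left(-15\right) = \frac{2}{5} \left(-15\right) = -6$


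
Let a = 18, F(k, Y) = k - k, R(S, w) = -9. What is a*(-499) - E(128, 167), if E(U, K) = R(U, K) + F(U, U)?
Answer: -8973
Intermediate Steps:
F(k, Y) = 0
E(U, K) = -9 (E(U, K) = -9 + 0 = -9)
a*(-499) - E(128, 167) = 18*(-499) - 1*(-9) = -8982 + 9 = -8973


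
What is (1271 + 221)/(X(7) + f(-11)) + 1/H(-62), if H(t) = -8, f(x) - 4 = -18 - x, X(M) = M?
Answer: 2983/8 ≈ 372.88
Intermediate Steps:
f(x) = -14 - x (f(x) = 4 + (-18 - x) = -14 - x)
(1271 + 221)/(X(7) + f(-11)) + 1/H(-62) = (1271 + 221)/(7 + (-14 - 1*(-11))) + 1/(-8) = 1492/(7 + (-14 + 11)) - ⅛ = 1492/(7 - 3) - ⅛ = 1492/4 - ⅛ = 1492*(¼) - ⅛ = 373 - ⅛ = 2983/8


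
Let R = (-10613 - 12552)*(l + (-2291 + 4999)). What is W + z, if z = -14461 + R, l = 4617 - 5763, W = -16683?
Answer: -36214874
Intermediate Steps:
l = -1146
R = -36183730 (R = (-10613 - 12552)*(-1146 + (-2291 + 4999)) = -23165*(-1146 + 2708) = -23165*1562 = -36183730)
z = -36198191 (z = -14461 - 36183730 = -36198191)
W + z = -16683 - 36198191 = -36214874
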